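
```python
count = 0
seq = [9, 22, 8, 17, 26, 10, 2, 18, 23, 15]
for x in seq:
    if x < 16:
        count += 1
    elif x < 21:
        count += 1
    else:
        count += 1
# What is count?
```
Trace:
  count=0
  count=1, x=9
  count=2, x=22
  count=3, x=8
  count=4, x=17
  count=5, x=26
  count=6, x=10
  count=7, x=2
  count=8, x=18
  count=9, x=23
  count=10, x=15

Final answer: 10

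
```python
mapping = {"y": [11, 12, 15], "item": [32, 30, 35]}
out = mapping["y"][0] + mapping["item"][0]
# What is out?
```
Trace:
  mapping={'y': [11, 12, 15], 'item': [32, 30, 35]}
  mapping={'y': [11, 12, 15], 'item': [32, 30, 35]}, out=43

Final answer: 43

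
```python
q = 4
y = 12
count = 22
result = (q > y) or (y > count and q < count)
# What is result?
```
Trace:
  q=4
  q=4, y=12
  q=4, y=12, count=22
  q=4, y=12, count=22, result=False

Final answer: False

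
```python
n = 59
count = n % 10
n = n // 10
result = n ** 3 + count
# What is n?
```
Trace:
  n=59
  n=59, count=9
  n=5, count=9
  n=5, count=9, result=134

Final answer: 5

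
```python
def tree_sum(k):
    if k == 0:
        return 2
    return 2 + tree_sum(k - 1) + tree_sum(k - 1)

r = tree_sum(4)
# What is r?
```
Call trace (a repeated sub-call is expanded the first time; later identical calls just restate its return value):
tree_sum(k=4)
  tree_sum(k=3)
    tree_sum(k=2)
      tree_sum(k=1)
        tree_sum(k=0)
        -> return 2
        tree_sum(k=0)
        -> return 2
      -> return 6
      tree_sum(k=1) -> return 6  (same call as traced above)
    -> return 14
    tree_sum(k=2) -> return 14  (same call as traced above)
  -> return 30
  tree_sum(k=3) -> return 30  (same call as traced above)
-> return 62

Final answer: 62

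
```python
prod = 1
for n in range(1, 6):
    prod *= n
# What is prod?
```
Trace:
  prod=1
  prod=1, n=1
  prod=2, n=2
  prod=6, n=3
  prod=24, n=4
  prod=120, n=5

Final answer: 120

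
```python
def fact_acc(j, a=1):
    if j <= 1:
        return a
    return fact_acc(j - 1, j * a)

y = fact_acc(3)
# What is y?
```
Call trace:
fact_acc(j=3, a=1)
  fact_acc(j=2, a=3)
    fact_acc(j=1, a=6)
    -> return 6
  -> return 6
-> return 6

Final answer: 6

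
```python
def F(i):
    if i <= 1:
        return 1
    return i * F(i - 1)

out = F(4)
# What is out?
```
Call trace:
F(i=4)
  F(i=3)
    F(i=2)
      F(i=1)
      -> return 1
    -> return 2
  -> return 6
-> return 24

Final answer: 24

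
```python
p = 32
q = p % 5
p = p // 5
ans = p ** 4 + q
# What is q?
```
Trace:
  p=32
  p=32, q=2
  p=6, q=2
  p=6, q=2, ans=1298

Final answer: 2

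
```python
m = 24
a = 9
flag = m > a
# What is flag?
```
Trace:
  m=24
  m=24, a=9
  m=24, a=9, flag=True

Final answer: True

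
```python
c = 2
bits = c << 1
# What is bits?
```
Trace:
  c=2
  c=2, bits=4

Final answer: 4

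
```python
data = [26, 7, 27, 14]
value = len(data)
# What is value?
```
Trace:
  data=[26, 7, 27, 14]
  data=[26, 7, 27, 14], value=4

Final answer: 4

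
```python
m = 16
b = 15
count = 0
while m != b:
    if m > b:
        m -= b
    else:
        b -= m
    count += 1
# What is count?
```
Trace:
  m=16
  m=16, b=15
  m=16, b=15, count=0
  m=1, b=15, count=1
  m=1, b=14, count=2
  m=1, b=13, count=3
  m=1, b=12, count=4
  m=1, b=11, count=5
  m=1, b=10, count=6
  m=1, b=9, count=7
  m=1, b=8, count=8
  m=1, b=7, count=9
  m=1, b=6, count=10
  m=1, b=5, count=11
  m=1, b=4, count=12
  m=1, b=3, count=13
  m=1, b=2, count=14
  m=1, b=1, count=15

Final answer: 15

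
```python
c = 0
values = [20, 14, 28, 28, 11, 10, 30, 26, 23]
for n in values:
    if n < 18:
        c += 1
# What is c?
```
Trace:
  c=0
  c=0, n=20
  c=1, n=14
  c=1, n=28
  c=1, n=28
  c=2, n=11
  c=3, n=10
  c=3, n=30
  c=3, n=26
  c=3, n=23

Final answer: 3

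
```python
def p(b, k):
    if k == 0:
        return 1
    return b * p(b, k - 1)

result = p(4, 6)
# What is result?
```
Call trace:
p(b=4, k=6)
  p(b=4, k=5)
    p(b=4, k=4)
      p(b=4, k=3)
        p(b=4, k=2)
          p(b=4, k=1)
            p(b=4, k=0)
            -> return 1
          -> return 4
        -> return 16
      -> return 64
    -> return 256
  -> return 1024
-> return 4096

Final answer: 4096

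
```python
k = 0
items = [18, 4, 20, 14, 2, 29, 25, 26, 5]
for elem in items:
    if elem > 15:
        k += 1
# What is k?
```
Trace:
  k=0
  k=1, elem=18
  k=1, elem=4
  k=2, elem=20
  k=2, elem=14
  k=2, elem=2
  k=3, elem=29
  k=4, elem=25
  k=5, elem=26
  k=5, elem=5

Final answer: 5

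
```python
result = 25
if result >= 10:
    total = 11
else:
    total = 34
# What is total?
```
Trace:
  result=25
  result=25, total=11

Final answer: 11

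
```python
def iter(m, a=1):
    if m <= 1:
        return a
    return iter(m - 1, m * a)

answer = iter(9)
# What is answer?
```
Call trace:
iter(m=9, a=1)
  iter(m=8, a=9)
    iter(m=7, a=72)
      iter(m=6, a=504)
        iter(m=5, a=3024)
          iter(m=4, a=15120)
            iter(m=3, a=60480)
              iter(m=2, a=181440)
                iter(m=1, a=362880)
                -> return 362880
              -> return 362880
            -> return 362880
          -> return 362880
        -> return 362880
      -> return 362880
    -> return 362880
  -> return 362880
-> return 362880

Final answer: 362880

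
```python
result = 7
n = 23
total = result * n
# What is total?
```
Trace:
  result=7
  result=7, n=23
  result=7, n=23, total=161

Final answer: 161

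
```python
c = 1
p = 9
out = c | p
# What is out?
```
Trace:
  c=1
  c=1, p=9
  c=1, p=9, out=9

Final answer: 9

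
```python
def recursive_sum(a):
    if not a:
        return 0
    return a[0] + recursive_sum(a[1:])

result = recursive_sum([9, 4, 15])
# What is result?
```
Call trace:
recursive_sum(a=[9, 4, 15])
  recursive_sum(a=[4, 15])
    recursive_sum(a=[15])
      recursive_sum(a=[])
      -> return 0
    -> return 15
  -> return 19
-> return 28

Final answer: 28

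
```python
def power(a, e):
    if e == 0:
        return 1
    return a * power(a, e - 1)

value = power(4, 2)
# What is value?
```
Call trace:
power(a=4, e=2)
  power(a=4, e=1)
    power(a=4, e=0)
    -> return 1
  -> return 4
-> return 16

Final answer: 16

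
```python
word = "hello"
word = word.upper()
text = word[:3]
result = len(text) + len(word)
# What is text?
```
Trace:
  word='hello'
  word='HELLO'
  word='HELLO', text='HEL'
  word='HELLO', text='HEL', result=8

Final answer: 'HEL'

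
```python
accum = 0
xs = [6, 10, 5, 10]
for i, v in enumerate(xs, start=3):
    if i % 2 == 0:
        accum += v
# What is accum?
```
Trace:
  accum=0
  accum=0, i=3, v=6
  accum=10, i=4, v=10
  accum=10, i=5, v=5
  accum=20, i=6, v=10

Final answer: 20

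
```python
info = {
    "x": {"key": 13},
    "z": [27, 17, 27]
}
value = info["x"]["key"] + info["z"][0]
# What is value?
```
Trace:
  info={'x': {'key': 13}, 'z': [27, 17, 27]}
  info={'x': {'key': 13}, 'z': [27, 17, 27]}, value=40

Final answer: 40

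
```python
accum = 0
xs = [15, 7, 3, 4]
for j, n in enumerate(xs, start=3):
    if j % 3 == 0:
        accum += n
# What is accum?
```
Trace:
  accum=0
  accum=15, j=3, n=15
  accum=15, j=4, n=7
  accum=15, j=5, n=3
  accum=19, j=6, n=4

Final answer: 19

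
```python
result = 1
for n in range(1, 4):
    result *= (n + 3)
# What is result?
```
Trace:
  result=1
  result=4, n=1
  result=20, n=2
  result=120, n=3

Final answer: 120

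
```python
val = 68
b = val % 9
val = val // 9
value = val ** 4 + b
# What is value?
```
Trace:
  val=68
  val=68, b=5
  val=7, b=5
  val=7, b=5, value=2406

Final answer: 2406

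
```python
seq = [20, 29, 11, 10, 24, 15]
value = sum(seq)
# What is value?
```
Trace:
  seq=[20, 29, 11, 10, 24, 15]
  seq=[20, 29, 11, 10, 24, 15], value=109

Final answer: 109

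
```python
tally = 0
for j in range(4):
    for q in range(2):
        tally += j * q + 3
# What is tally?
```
Trace:
  tally=0
  tally=3, j=0, q=0
  tally=6, j=0, q=1
  tally=9, j=1, q=0
  tally=13, j=1, q=1
  tally=16, j=2, q=0
  tally=21, j=2, q=1
  tally=24, j=3, q=0
  tally=30, j=3, q=1

Final answer: 30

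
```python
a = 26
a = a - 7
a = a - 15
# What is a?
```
Trace:
  a=26
  a=19
  a=4

Final answer: 4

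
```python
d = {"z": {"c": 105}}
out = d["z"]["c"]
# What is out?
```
Trace:
  d={'z': {'c': 105}}
  d={'z': {'c': 105}}, out=105

Final answer: 105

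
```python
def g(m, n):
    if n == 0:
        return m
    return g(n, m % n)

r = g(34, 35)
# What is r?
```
Call trace:
g(m=34, n=35)
  g(m=35, n=34)
    g(m=34, n=1)
      g(m=1, n=0)
      -> return 1
    -> return 1
  -> return 1
-> return 1

Final answer: 1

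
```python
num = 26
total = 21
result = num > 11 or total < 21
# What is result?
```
Trace:
  num=26
  num=26, total=21
  num=26, total=21, result=True

Final answer: True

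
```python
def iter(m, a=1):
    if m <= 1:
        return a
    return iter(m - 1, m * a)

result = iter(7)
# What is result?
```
Call trace:
iter(m=7, a=1)
  iter(m=6, a=7)
    iter(m=5, a=42)
      iter(m=4, a=210)
        iter(m=3, a=840)
          iter(m=2, a=2520)
            iter(m=1, a=5040)
            -> return 5040
          -> return 5040
        -> return 5040
      -> return 5040
    -> return 5040
  -> return 5040
-> return 5040

Final answer: 5040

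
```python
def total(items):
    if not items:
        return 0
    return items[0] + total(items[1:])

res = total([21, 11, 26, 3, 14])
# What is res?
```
Call trace:
total(items=[21, 11, 26, 3, 14])
  total(items=[11, 26, 3, 14])
    total(items=[26, 3, 14])
      total(items=[3, 14])
        total(items=[14])
          total(items=[])
          -> return 0
        -> return 14
      -> return 17
    -> return 43
  -> return 54
-> return 75

Final answer: 75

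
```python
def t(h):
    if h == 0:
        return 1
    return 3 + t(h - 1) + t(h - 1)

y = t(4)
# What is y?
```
Call trace (a repeated sub-call is expanded the first time; later identical calls just restate its return value):
t(h=4)
  t(h=3)
    t(h=2)
      t(h=1)
        t(h=0)
        -> return 1
        t(h=0)
        -> return 1
      -> return 5
      t(h=1) -> return 5  (same call as traced above)
    -> return 13
    t(h=2) -> return 13  (same call as traced above)
  -> return 29
  t(h=3) -> return 29  (same call as traced above)
-> return 61

Final answer: 61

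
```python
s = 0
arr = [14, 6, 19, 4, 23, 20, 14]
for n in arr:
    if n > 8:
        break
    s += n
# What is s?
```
Trace:
  s=0
  s=0, n=14

Final answer: 0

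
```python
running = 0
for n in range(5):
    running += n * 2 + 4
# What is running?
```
Trace:
  running=0
  running=4, n=0
  running=10, n=1
  running=18, n=2
  running=28, n=3
  running=40, n=4

Final answer: 40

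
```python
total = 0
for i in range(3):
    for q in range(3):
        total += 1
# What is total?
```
Trace:
  total=0
  total=1, i=0, q=0
  total=2, i=0, q=1
  total=3, i=0, q=2
  total=4, i=1, q=0
  total=5, i=1, q=1
  total=6, i=1, q=2
  total=7, i=2, q=0
  total=8, i=2, q=1
  total=9, i=2, q=2

Final answer: 9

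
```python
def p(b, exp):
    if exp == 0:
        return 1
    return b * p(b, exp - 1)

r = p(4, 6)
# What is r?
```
Call trace:
p(b=4, exp=6)
  p(b=4, exp=5)
    p(b=4, exp=4)
      p(b=4, exp=3)
        p(b=4, exp=2)
          p(b=4, exp=1)
            p(b=4, exp=0)
            -> return 1
          -> return 4
        -> return 16
      -> return 64
    -> return 256
  -> return 1024
-> return 4096

Final answer: 4096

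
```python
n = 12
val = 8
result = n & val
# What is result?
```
Trace:
  n=12
  n=12, val=8
  n=12, val=8, result=8

Final answer: 8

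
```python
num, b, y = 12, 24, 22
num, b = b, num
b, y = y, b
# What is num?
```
Trace:
  num=12, b=24, y=22
  num=24, b=12, y=22
  num=24, b=22, y=12

Final answer: 24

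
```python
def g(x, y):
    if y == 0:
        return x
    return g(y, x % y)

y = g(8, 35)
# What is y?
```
Call trace:
g(x=8, y=35)
  g(x=35, y=8)
    g(x=8, y=3)
      g(x=3, y=2)
        g(x=2, y=1)
          g(x=1, y=0)
          -> return 1
        -> return 1
      -> return 1
    -> return 1
  -> return 1
-> return 1

Final answer: 1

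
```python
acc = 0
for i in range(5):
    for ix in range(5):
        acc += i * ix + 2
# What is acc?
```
Trace:
  acc=0
  acc=2, i=0, ix=0
  acc=4, i=0, ix=1
  acc=6, i=0, ix=2
  acc=8, i=0, ix=3
  acc=10, i=0, ix=4
  acc=12, i=1, ix=0
  acc=15, i=1, ix=1
  acc=19, i=1, ix=2
  acc=24, i=1, ix=3
  acc=30, i=1, ix=4
  acc=32, i=2, ix=0
  acc=36, i=2, ix=1
  acc=42, i=2, ix=2
  acc=50, i=2, ix=3
  acc=60, i=2, ix=4
  acc=62, i=3, ix=0
  acc=67, i=3, ix=1
  acc=75, i=3, ix=2
  acc=86, i=3, ix=3
  acc=100, i=3, ix=4
  acc=102, i=4, ix=0
  acc=108, i=4, ix=1
  acc=118, i=4, ix=2
  acc=132, i=4, ix=3
  acc=150, i=4, ix=4

Final answer: 150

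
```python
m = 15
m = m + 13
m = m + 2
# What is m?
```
Trace:
  m=15
  m=28
  m=30

Final answer: 30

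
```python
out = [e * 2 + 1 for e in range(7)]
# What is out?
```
Trace:
  e=0
  e=1
  e=2
  e=3
  e=4
  e=5
  e=6
  out=[1, 3, 5, 7, 9, 11, 13]

Final answer: [1, 3, 5, 7, 9, 11, 13]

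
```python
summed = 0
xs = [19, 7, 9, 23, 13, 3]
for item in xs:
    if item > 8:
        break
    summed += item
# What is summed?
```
Trace:
  summed=0
  summed=0, item=19

Final answer: 0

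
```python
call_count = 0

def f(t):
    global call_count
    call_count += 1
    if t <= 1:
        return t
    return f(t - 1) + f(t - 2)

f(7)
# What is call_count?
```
Call trace (a repeated sub-call is expanded the first time; later identical calls just restate its return value):
f(t=7)
  f(t=6)
    f(t=5)
      f(t=4)
        f(t=3)
          f(t=2)
            f(t=1)
            -> return 1
            f(t=0)
            -> return 0
          -> return 1
          f(t=1)
          -> return 1
        -> return 2
        f(t=2) -> return 1  (same call as traced above)
      -> return 3
      f(t=3) -> return 2  (same call as traced above)
    -> return 5
    f(t=4) -> return 3  (same call as traced above)
  -> return 8
  f(t=5) -> return 5  (same call as traced above)
-> return 13

call_count is incremented once per call, so count the calls in each subtree. Let C(t) = number of calls made by f(t).
C(0) = C(1) = 1 (base case, no recursion); C(t) = 1 + C(t - 1) + C(t - 2) otherwise.
C(2) = 1 + C(1) + C(0) = 1 + 1 + 1 = 3
C(3) = 1 + C(2) + C(1) = 1 + 3 + 1 = 5
C(4) = 1 + C(3) + C(2) = 1 + 5 + 3 = 9
C(5) = 1 + C(4) + C(3) = 1 + 9 + 5 = 15
C(6) = 1 + C(5) + C(4) = 1 + 15 + 9 = 25
C(7) = 1 + C(6) + C(5) = 1 + 25 + 15 = 41
call_count = C(7) = 41

Final answer: 41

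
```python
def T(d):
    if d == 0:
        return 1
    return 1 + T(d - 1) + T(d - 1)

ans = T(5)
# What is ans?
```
Call trace (a repeated sub-call is expanded the first time; later identical calls just restate its return value):
T(d=5)
  T(d=4)
    T(d=3)
      T(d=2)
        T(d=1)
          T(d=0)
          -> return 1
          T(d=0)
          -> return 1
        -> return 3
        T(d=1) -> return 3  (same call as traced above)
      -> return 7
      T(d=2) -> return 7  (same call as traced above)
    -> return 15
    T(d=3) -> return 15  (same call as traced above)
  -> return 31
  T(d=4) -> return 31  (same call as traced above)
-> return 63

Final answer: 63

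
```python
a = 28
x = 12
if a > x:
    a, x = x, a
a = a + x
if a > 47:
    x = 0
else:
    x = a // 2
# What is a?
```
Trace:
  a=28
  a=28, x=12
  a=12, x=28
  a=40, x=28
  a=40, x=20

Final answer: 40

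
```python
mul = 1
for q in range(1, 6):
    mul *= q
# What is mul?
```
Trace:
  mul=1
  mul=1, q=1
  mul=2, q=2
  mul=6, q=3
  mul=24, q=4
  mul=120, q=5

Final answer: 120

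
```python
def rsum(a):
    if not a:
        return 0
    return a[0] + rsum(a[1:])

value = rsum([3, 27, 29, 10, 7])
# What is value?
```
Call trace:
rsum(a=[3, 27, 29, 10, 7])
  rsum(a=[27, 29, 10, 7])
    rsum(a=[29, 10, 7])
      rsum(a=[10, 7])
        rsum(a=[7])
          rsum(a=[])
          -> return 0
        -> return 7
      -> return 17
    -> return 46
  -> return 73
-> return 76

Final answer: 76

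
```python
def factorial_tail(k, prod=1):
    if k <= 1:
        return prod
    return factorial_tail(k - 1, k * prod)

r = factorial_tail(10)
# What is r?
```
Call trace:
factorial_tail(k=10, prod=1)
  factorial_tail(k=9, prod=10)
    factorial_tail(k=8, prod=90)
      factorial_tail(k=7, prod=720)
        factorial_tail(k=6, prod=5040)
          factorial_tail(k=5, prod=30240)
            factorial_tail(k=4, prod=151200)
              factorial_tail(k=3, prod=604800)
                factorial_tail(k=2, prod=1814400)
                  factorial_tail(k=1, prod=3628800)
                  -> return 3628800
                -> return 3628800
              -> return 3628800
            -> return 3628800
          -> return 3628800
        -> return 3628800
      -> return 3628800
    -> return 3628800
  -> return 3628800
-> return 3628800

Final answer: 3628800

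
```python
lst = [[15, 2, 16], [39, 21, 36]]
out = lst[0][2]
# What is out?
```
Trace:
  lst=[[15, 2, 16], [39, 21, 36]]
  lst=[[15, 2, 16], [39, 21, 36]], out=16

Final answer: 16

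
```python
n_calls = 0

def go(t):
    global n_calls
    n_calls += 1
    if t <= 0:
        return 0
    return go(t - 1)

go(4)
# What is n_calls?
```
Call trace:
go(t=4)
  go(t=3)
    go(t=2)
      go(t=1)
        go(t=0)
        -> return 0
      -> return 0
    -> return 0
  -> return 0
-> return 0

n_calls is incremented once per call. go is entered once for each t = 4, 3, 2, 1, 0 (the t <= 0 call returns without recursing), i.e. 4 + 1 calls.
n_calls = 5

Final answer: 5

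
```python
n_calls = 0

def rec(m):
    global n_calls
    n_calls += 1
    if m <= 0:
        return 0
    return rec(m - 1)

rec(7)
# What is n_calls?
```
Call trace:
rec(m=7)
  rec(m=6)
    rec(m=5)
      rec(m=4)
        rec(m=3)
          rec(m=2)
            rec(m=1)
              rec(m=0)
              -> return 0
            -> return 0
          -> return 0
        -> return 0
      -> return 0
    -> return 0
  -> return 0
-> return 0

n_calls is incremented once per call. rec is entered once for each m = 7, 6, 5, 4, 3, 2, 1, 0 (the m <= 0 call returns without recursing), i.e. 7 + 1 calls.
n_calls = 8

Final answer: 8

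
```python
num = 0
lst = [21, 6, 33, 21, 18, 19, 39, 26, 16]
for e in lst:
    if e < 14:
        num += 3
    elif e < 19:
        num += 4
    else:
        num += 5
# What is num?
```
Trace:
  num=0
  num=5, e=21
  num=8, e=6
  num=13, e=33
  num=18, e=21
  num=22, e=18
  num=27, e=19
  num=32, e=39
  num=37, e=26
  num=41, e=16

Final answer: 41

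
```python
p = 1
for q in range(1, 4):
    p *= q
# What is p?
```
Trace:
  p=1
  p=1, q=1
  p=2, q=2
  p=6, q=3

Final answer: 6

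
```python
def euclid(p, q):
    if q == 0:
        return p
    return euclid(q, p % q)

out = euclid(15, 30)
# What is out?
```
Call trace:
euclid(p=15, q=30)
  euclid(p=30, q=15)
    euclid(p=15, q=0)
    -> return 15
  -> return 15
-> return 15

Final answer: 15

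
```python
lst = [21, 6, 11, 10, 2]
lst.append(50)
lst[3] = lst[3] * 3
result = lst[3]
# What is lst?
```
Trace:
  lst=[21, 6, 11, 10, 2]
  lst=[21, 6, 11, 10, 2, 50]
  lst=[21, 6, 11, 30, 2, 50]
  lst=[21, 6, 11, 30, 2, 50], result=30

Final answer: [21, 6, 11, 30, 2, 50]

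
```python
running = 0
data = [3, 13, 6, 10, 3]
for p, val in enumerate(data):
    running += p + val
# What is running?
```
Trace:
  running=0
  running=3, p=0, val=3
  running=17, p=1, val=13
  running=25, p=2, val=6
  running=38, p=3, val=10
  running=45, p=4, val=3

Final answer: 45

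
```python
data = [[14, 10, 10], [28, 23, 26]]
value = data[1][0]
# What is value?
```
Trace:
  data=[[14, 10, 10], [28, 23, 26]]
  data=[[14, 10, 10], [28, 23, 26]], value=28

Final answer: 28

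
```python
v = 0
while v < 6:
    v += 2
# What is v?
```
Trace:
  v=0
  v=2
  v=4
  v=6

Final answer: 6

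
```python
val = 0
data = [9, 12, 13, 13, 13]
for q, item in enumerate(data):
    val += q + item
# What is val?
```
Trace:
  val=0
  val=9, q=0, item=9
  val=22, q=1, item=12
  val=37, q=2, item=13
  val=53, q=3, item=13
  val=70, q=4, item=13

Final answer: 70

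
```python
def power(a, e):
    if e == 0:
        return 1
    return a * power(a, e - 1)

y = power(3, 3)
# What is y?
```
Call trace:
power(a=3, e=3)
  power(a=3, e=2)
    power(a=3, e=1)
      power(a=3, e=0)
      -> return 1
    -> return 3
  -> return 9
-> return 27

Final answer: 27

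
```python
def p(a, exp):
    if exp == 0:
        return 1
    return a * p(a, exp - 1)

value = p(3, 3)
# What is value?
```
Call trace:
p(a=3, exp=3)
  p(a=3, exp=2)
    p(a=3, exp=1)
      p(a=3, exp=0)
      -> return 1
    -> return 3
  -> return 9
-> return 27

Final answer: 27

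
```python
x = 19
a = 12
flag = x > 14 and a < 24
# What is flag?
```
Trace:
  x=19
  x=19, a=12
  x=19, a=12, flag=True

Final answer: True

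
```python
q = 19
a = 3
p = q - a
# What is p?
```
Trace:
  q=19
  q=19, a=3
  q=19, a=3, p=16

Final answer: 16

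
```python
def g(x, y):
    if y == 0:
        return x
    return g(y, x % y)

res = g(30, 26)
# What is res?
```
Call trace:
g(x=30, y=26)
  g(x=26, y=4)
    g(x=4, y=2)
      g(x=2, y=0)
      -> return 2
    -> return 2
  -> return 2
-> return 2

Final answer: 2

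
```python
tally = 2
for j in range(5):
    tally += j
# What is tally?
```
Trace:
  tally=2
  tally=2, j=0
  tally=3, j=1
  tally=5, j=2
  tally=8, j=3
  tally=12, j=4

Final answer: 12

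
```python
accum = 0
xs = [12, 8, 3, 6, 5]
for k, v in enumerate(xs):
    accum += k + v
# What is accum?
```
Trace:
  accum=0
  accum=12, k=0, v=12
  accum=21, k=1, v=8
  accum=26, k=2, v=3
  accum=35, k=3, v=6
  accum=44, k=4, v=5

Final answer: 44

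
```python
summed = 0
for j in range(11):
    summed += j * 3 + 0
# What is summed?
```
Trace:
  summed=0
  summed=0, j=0
  summed=3, j=1
  summed=9, j=2
  summed=18, j=3
  summed=30, j=4
  summed=45, j=5
  summed=63, j=6
  summed=84, j=7
  summed=108, j=8
  summed=135, j=9
  summed=165, j=10

Final answer: 165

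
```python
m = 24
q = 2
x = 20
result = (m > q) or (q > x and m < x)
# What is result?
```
Trace:
  m=24
  m=24, q=2
  m=24, q=2, x=20
  m=24, q=2, x=20, result=True

Final answer: True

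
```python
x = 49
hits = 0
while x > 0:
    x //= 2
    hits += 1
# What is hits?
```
Trace:
  x=49
  x=49, hits=0
  x=24, hits=1
  x=12, hits=2
  x=6, hits=3
  x=3, hits=4
  x=1, hits=5
  x=0, hits=6

Final answer: 6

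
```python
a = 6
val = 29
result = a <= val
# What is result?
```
Trace:
  a=6
  a=6, val=29
  a=6, val=29, result=True

Final answer: True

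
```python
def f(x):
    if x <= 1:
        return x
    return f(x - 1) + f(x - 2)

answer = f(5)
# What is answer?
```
Call trace (a repeated sub-call is expanded the first time; later identical calls just restate its return value):
f(x=5)
  f(x=4)
    f(x=3)
      f(x=2)
        f(x=1)
        -> return 1
        f(x=0)
        -> return 0
      -> return 1
      f(x=1)
      -> return 1
    -> return 2
    f(x=2) -> return 1  (same call as traced above)
  -> return 3
  f(x=3) -> return 2  (same call as traced above)
-> return 5

Final answer: 5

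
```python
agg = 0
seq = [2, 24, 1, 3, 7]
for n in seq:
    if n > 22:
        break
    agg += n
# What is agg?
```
Trace:
  agg=0
  agg=2, n=2
  agg=2, n=24

Final answer: 2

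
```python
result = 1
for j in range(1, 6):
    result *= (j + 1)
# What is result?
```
Trace:
  result=1
  result=2, j=1
  result=6, j=2
  result=24, j=3
  result=120, j=4
  result=720, j=5

Final answer: 720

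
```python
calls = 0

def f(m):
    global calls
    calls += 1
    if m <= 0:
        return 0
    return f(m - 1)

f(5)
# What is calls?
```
Call trace:
f(m=5)
  f(m=4)
    f(m=3)
      f(m=2)
        f(m=1)
          f(m=0)
          -> return 0
        -> return 0
      -> return 0
    -> return 0
  -> return 0
-> return 0

calls is incremented once per call. f is entered once for each m = 5, 4, 3, 2, 1, 0 (the m <= 0 call returns without recursing), i.e. 5 + 1 calls.
calls = 6

Final answer: 6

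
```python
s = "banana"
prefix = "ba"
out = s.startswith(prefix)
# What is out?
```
Trace:
  s='banana'
  s='banana', prefix='ba'
  s='banana', prefix='ba', out=True

Final answer: True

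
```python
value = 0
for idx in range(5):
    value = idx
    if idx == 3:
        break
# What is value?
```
Trace:
  value=0
  value=0, idx=0
  value=1, idx=1
  value=2, idx=2
  value=3, idx=3

Final answer: 3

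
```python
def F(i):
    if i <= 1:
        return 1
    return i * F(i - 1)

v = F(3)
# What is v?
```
Call trace:
F(i=3)
  F(i=2)
    F(i=1)
    -> return 1
  -> return 2
-> return 6

Final answer: 6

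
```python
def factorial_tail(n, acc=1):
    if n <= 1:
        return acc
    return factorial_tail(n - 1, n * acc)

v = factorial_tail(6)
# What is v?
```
Call trace:
factorial_tail(n=6, acc=1)
  factorial_tail(n=5, acc=6)
    factorial_tail(n=4, acc=30)
      factorial_tail(n=3, acc=120)
        factorial_tail(n=2, acc=360)
          factorial_tail(n=1, acc=720)
          -> return 720
        -> return 720
      -> return 720
    -> return 720
  -> return 720
-> return 720

Final answer: 720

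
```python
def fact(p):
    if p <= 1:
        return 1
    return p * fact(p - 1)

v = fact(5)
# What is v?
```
Call trace:
fact(p=5)
  fact(p=4)
    fact(p=3)
      fact(p=2)
        fact(p=1)
        -> return 1
      -> return 2
    -> return 6
  -> return 24
-> return 120

Final answer: 120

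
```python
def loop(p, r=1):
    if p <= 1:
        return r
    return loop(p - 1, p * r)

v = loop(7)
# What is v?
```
Call trace:
loop(p=7, r=1)
  loop(p=6, r=7)
    loop(p=5, r=42)
      loop(p=4, r=210)
        loop(p=3, r=840)
          loop(p=2, r=2520)
            loop(p=1, r=5040)
            -> return 5040
          -> return 5040
        -> return 5040
      -> return 5040
    -> return 5040
  -> return 5040
-> return 5040

Final answer: 5040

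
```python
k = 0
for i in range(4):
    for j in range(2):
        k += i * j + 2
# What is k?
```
Trace:
  k=0
  k=2, i=0, j=0
  k=4, i=0, j=1
  k=6, i=1, j=0
  k=9, i=1, j=1
  k=11, i=2, j=0
  k=15, i=2, j=1
  k=17, i=3, j=0
  k=22, i=3, j=1

Final answer: 22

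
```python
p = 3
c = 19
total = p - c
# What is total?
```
Trace:
  p=3
  p=3, c=19
  p=3, c=19, total=-16

Final answer: -16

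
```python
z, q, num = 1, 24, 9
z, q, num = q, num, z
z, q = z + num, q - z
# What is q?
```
Trace:
  z=1, q=24, num=9
  z=24, q=9, num=1
  z=25, q=-15, num=1

Final answer: -15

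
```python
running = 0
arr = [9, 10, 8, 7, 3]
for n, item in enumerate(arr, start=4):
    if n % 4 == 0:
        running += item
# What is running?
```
Trace:
  running=0
  running=9, n=4, item=9
  running=9, n=5, item=10
  running=9, n=6, item=8
  running=9, n=7, item=7
  running=12, n=8, item=3

Final answer: 12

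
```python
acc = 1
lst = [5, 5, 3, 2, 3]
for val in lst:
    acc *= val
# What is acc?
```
Trace:
  acc=1
  acc=5, val=5
  acc=25, val=5
  acc=75, val=3
  acc=150, val=2
  acc=450, val=3

Final answer: 450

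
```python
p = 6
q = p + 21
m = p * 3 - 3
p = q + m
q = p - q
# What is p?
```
Trace:
  p=6
  p=6, q=27
  p=6, q=27, m=15
  p=42, q=27, m=15
  p=42, q=15, m=15

Final answer: 42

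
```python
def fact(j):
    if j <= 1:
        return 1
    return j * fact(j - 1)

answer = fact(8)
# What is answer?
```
Call trace:
fact(j=8)
  fact(j=7)
    fact(j=6)
      fact(j=5)
        fact(j=4)
          fact(j=3)
            fact(j=2)
              fact(j=1)
              -> return 1
            -> return 2
          -> return 6
        -> return 24
      -> return 120
    -> return 720
  -> return 5040
-> return 40320

Final answer: 40320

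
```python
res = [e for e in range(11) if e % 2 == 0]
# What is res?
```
Trace:
  e=0
  e=1
  e=2
  e=3
  e=4
  e=5
  e=6
  e=7
  e=8
  e=9
  e=10
  res=[0, 2, 4, 6, 8, 10]

Final answer: [0, 2, 4, 6, 8, 10]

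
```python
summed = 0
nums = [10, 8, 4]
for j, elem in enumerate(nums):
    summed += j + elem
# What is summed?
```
Trace:
  summed=0
  summed=10, j=0, elem=10
  summed=19, j=1, elem=8
  summed=25, j=2, elem=4

Final answer: 25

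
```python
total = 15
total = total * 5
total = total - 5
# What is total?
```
Trace:
  total=15
  total=75
  total=70

Final answer: 70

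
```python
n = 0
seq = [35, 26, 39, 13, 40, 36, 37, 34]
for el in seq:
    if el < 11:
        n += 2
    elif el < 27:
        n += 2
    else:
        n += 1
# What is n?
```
Trace:
  n=0
  n=1, el=35
  n=3, el=26
  n=4, el=39
  n=6, el=13
  n=7, el=40
  n=8, el=36
  n=9, el=37
  n=10, el=34

Final answer: 10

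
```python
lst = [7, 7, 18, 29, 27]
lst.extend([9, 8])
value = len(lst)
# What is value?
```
Trace:
  lst=[7, 7, 18, 29, 27]
  lst=[7, 7, 18, 29, 27, 9, 8]
  lst=[7, 7, 18, 29, 27, 9, 8], value=7

Final answer: 7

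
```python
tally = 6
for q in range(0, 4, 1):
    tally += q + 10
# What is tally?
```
Trace:
  tally=6
  tally=16, q=0
  tally=27, q=1
  tally=39, q=2
  tally=52, q=3

Final answer: 52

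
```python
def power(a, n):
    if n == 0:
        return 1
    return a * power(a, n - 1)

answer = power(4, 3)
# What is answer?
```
Call trace:
power(a=4, n=3)
  power(a=4, n=2)
    power(a=4, n=1)
      power(a=4, n=0)
      -> return 1
    -> return 4
  -> return 16
-> return 64

Final answer: 64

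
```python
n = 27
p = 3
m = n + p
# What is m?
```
Trace:
  n=27
  n=27, p=3
  n=27, p=3, m=30

Final answer: 30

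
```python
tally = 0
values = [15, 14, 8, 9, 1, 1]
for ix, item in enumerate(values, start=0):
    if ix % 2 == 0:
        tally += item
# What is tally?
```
Trace:
  tally=0
  tally=15, ix=0, item=15
  tally=15, ix=1, item=14
  tally=23, ix=2, item=8
  tally=23, ix=3, item=9
  tally=24, ix=4, item=1
  tally=24, ix=5, item=1

Final answer: 24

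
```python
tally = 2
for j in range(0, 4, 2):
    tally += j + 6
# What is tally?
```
Trace:
  tally=2
  tally=8, j=0
  tally=16, j=2

Final answer: 16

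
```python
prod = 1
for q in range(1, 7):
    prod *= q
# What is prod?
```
Trace:
  prod=1
  prod=1, q=1
  prod=2, q=2
  prod=6, q=3
  prod=24, q=4
  prod=120, q=5
  prod=720, q=6

Final answer: 720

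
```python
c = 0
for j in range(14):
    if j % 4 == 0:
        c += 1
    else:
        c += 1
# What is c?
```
Trace:
  c=0
  c=1, j=0
  c=2, j=1
  c=3, j=2
  c=4, j=3
  c=5, j=4
  c=6, j=5
  c=7, j=6
  c=8, j=7
  c=9, j=8
  c=10, j=9
  c=11, j=10
  c=12, j=11
  c=13, j=12
  c=14, j=13

Final answer: 14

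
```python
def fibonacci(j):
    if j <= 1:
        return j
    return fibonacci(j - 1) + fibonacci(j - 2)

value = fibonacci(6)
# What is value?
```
Call trace (a repeated sub-call is expanded the first time; later identical calls just restate its return value):
fibonacci(j=6)
  fibonacci(j=5)
    fibonacci(j=4)
      fibonacci(j=3)
        fibonacci(j=2)
          fibonacci(j=1)
          -> return 1
          fibonacci(j=0)
          -> return 0
        -> return 1
        fibonacci(j=1)
        -> return 1
      -> return 2
      fibonacci(j=2) -> return 1  (same call as traced above)
    -> return 3
    fibonacci(j=3) -> return 2  (same call as traced above)
  -> return 5
  fibonacci(j=4) -> return 3  (same call as traced above)
-> return 8

Final answer: 8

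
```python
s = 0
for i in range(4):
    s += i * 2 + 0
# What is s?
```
Trace:
  s=0
  s=0, i=0
  s=2, i=1
  s=6, i=2
  s=12, i=3

Final answer: 12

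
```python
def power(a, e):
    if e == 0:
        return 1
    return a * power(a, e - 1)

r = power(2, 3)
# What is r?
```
Call trace:
power(a=2, e=3)
  power(a=2, e=2)
    power(a=2, e=1)
      power(a=2, e=0)
      -> return 1
    -> return 2
  -> return 4
-> return 8

Final answer: 8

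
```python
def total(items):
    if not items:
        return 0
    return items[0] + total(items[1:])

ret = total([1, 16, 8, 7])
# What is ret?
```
Call trace:
total(items=[1, 16, 8, 7])
  total(items=[16, 8, 7])
    total(items=[8, 7])
      total(items=[7])
        total(items=[])
        -> return 0
      -> return 7
    -> return 15
  -> return 31
-> return 32

Final answer: 32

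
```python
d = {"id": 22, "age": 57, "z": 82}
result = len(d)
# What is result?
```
Trace:
  d={'id': 22, 'age': 57, 'z': 82}
  d={'id': 22, 'age': 57, 'z': 82}, result=3

Final answer: 3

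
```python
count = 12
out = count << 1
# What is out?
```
Trace:
  count=12
  count=12, out=24

Final answer: 24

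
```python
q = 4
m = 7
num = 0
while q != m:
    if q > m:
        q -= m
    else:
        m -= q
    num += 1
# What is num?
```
Trace:
  q=4
  q=4, m=7
  q=4, m=7, num=0
  q=4, m=3, num=1
  q=1, m=3, num=2
  q=1, m=2, num=3
  q=1, m=1, num=4

Final answer: 4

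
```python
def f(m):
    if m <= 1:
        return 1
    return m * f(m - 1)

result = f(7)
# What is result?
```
Call trace:
f(m=7)
  f(m=6)
    f(m=5)
      f(m=4)
        f(m=3)
          f(m=2)
            f(m=1)
            -> return 1
          -> return 2
        -> return 6
      -> return 24
    -> return 120
  -> return 720
-> return 5040

Final answer: 5040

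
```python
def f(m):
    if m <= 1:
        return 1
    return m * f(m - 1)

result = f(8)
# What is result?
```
Call trace:
f(m=8)
  f(m=7)
    f(m=6)
      f(m=5)
        f(m=4)
          f(m=3)
            f(m=2)
              f(m=1)
              -> return 1
            -> return 2
          -> return 6
        -> return 24
      -> return 120
    -> return 720
  -> return 5040
-> return 40320

Final answer: 40320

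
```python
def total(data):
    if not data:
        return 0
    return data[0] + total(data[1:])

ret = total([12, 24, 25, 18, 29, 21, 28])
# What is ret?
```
Call trace:
total(data=[12, 24, 25, 18, 29, 21, 28])
  total(data=[24, 25, 18, 29, 21, 28])
    total(data=[25, 18, 29, 21, 28])
      total(data=[18, 29, 21, 28])
        total(data=[29, 21, 28])
          total(data=[21, 28])
            total(data=[28])
              total(data=[])
              -> return 0
            -> return 28
          -> return 49
        -> return 78
      -> return 96
    -> return 121
  -> return 145
-> return 157

Final answer: 157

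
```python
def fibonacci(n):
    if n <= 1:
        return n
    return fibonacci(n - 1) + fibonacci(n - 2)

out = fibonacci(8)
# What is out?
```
Call trace (a repeated sub-call is expanded the first time; later identical calls just restate its return value):
fibonacci(n=8)
  fibonacci(n=7)
    fibonacci(n=6)
      fibonacci(n=5)
        fibonacci(n=4)
          fibonacci(n=3)
            fibonacci(n=2)
              fibonacci(n=1)
              -> return 1
              fibonacci(n=0)
              -> return 0
            -> return 1
            fibonacci(n=1)
            -> return 1
          -> return 2
          fibonacci(n=2) -> return 1  (same call as traced above)
        -> return 3
        fibonacci(n=3) -> return 2  (same call as traced above)
      -> return 5
      fibonacci(n=4) -> return 3  (same call as traced above)
    -> return 8
    fibonacci(n=5) -> return 5  (same call as traced above)
  -> return 13
  fibonacci(n=6) -> return 8  (same call as traced above)
-> return 21

Final answer: 21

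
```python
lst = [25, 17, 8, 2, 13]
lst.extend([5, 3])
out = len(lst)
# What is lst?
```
Trace:
  lst=[25, 17, 8, 2, 13]
  lst=[25, 17, 8, 2, 13, 5, 3]
  lst=[25, 17, 8, 2, 13, 5, 3], out=7

Final answer: [25, 17, 8, 2, 13, 5, 3]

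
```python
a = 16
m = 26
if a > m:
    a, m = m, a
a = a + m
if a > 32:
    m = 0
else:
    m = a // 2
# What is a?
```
Trace:
  a=16
  a=16, m=26
  a=16, m=26
  a=42, m=26
  a=42, m=0

Final answer: 42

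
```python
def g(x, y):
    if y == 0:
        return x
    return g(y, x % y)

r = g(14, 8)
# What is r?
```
Call trace:
g(x=14, y=8)
  g(x=8, y=6)
    g(x=6, y=2)
      g(x=2, y=0)
      -> return 2
    -> return 2
  -> return 2
-> return 2

Final answer: 2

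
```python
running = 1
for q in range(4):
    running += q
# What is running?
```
Trace:
  running=1
  running=1, q=0
  running=2, q=1
  running=4, q=2
  running=7, q=3

Final answer: 7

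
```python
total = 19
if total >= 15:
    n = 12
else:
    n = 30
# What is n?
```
Trace:
  total=19
  total=19, n=12

Final answer: 12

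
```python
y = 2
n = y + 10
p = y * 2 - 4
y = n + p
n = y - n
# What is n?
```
Trace:
  y=2
  y=2, n=12
  y=2, n=12, p=0
  y=12, n=12, p=0
  y=12, n=0, p=0

Final answer: 0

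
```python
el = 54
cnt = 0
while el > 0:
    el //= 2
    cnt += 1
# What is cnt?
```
Trace:
  el=54
  el=54, cnt=0
  el=27, cnt=1
  el=13, cnt=2
  el=6, cnt=3
  el=3, cnt=4
  el=1, cnt=5
  el=0, cnt=6

Final answer: 6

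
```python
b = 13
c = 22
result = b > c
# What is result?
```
Trace:
  b=13
  b=13, c=22
  b=13, c=22, result=False

Final answer: False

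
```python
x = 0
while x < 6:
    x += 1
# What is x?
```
Trace:
  x=0
  x=1
  x=2
  x=3
  x=4
  x=5
  x=6

Final answer: 6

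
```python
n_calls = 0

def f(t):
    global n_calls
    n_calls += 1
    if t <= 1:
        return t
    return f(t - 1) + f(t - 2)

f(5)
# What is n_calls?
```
Call trace (a repeated sub-call is expanded the first time; later identical calls just restate its return value):
f(t=5)
  f(t=4)
    f(t=3)
      f(t=2)
        f(t=1)
        -> return 1
        f(t=0)
        -> return 0
      -> return 1
      f(t=1)
      -> return 1
    -> return 2
    f(t=2) -> return 1  (same call as traced above)
  -> return 3
  f(t=3) -> return 2  (same call as traced above)
-> return 5

n_calls is incremented once per call, so count the calls in each subtree. Let C(t) = number of calls made by f(t).
C(0) = C(1) = 1 (base case, no recursion); C(t) = 1 + C(t - 1) + C(t - 2) otherwise.
C(2) = 1 + C(1) + C(0) = 1 + 1 + 1 = 3
C(3) = 1 + C(2) + C(1) = 1 + 3 + 1 = 5
C(4) = 1 + C(3) + C(2) = 1 + 5 + 3 = 9
C(5) = 1 + C(4) + C(3) = 1 + 9 + 5 = 15
n_calls = C(5) = 15

Final answer: 15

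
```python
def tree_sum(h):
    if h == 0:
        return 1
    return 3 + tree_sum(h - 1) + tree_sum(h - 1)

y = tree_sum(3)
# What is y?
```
Call trace (a repeated sub-call is expanded the first time; later identical calls just restate its return value):
tree_sum(h=3)
  tree_sum(h=2)
    tree_sum(h=1)
      tree_sum(h=0)
      -> return 1
      tree_sum(h=0)
      -> return 1
    -> return 5
    tree_sum(h=1) -> return 5  (same call as traced above)
  -> return 13
  tree_sum(h=2) -> return 13  (same call as traced above)
-> return 29

Final answer: 29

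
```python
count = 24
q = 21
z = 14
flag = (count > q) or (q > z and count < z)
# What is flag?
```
Trace:
  count=24
  count=24, q=21
  count=24, q=21, z=14
  count=24, q=21, z=14, flag=True

Final answer: True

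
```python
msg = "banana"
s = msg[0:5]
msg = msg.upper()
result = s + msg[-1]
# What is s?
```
Trace:
  msg='banana'
  msg='banana', s='banan'
  msg='BANANA', s='banan'
  msg='BANANA', s='banan', result='bananA'

Final answer: 'banan'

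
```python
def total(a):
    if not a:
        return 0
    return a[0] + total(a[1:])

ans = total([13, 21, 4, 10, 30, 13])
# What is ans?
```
Call trace:
total(a=[13, 21, 4, 10, 30, 13])
  total(a=[21, 4, 10, 30, 13])
    total(a=[4, 10, 30, 13])
      total(a=[10, 30, 13])
        total(a=[30, 13])
          total(a=[13])
            total(a=[])
            -> return 0
          -> return 13
        -> return 43
      -> return 53
    -> return 57
  -> return 78
-> return 91

Final answer: 91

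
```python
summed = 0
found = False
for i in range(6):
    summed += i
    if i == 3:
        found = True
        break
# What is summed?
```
Trace:
  summed=0
  summed=0, found=False
  summed=0, found=False, i=0
  summed=1, found=False, i=1
  summed=3, found=False, i=2
  summed=6, found=True, i=3

Final answer: 6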